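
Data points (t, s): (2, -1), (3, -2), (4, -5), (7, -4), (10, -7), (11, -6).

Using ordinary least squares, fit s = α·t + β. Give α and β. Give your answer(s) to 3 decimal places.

MᵀM·[α, β]ᵀ = Mᵀs reads: 299·α + 37·β = -192;  37·α + 6·β = -25.
det = 299·6 − 37² = 425.
α = ((-192)·6 − 37·(-25))/425 = -227/425; β = (299·(-25) − 37·(-192))/425 = -371/425.

α = -0.534, β = -0.873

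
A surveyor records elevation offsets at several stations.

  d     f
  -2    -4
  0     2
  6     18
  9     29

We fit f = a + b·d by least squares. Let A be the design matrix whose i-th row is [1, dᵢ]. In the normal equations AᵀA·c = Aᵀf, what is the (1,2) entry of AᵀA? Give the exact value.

13

Row 1 ↔ basis 1, column 2 ↔ basis d, so (AᵀA)_{1,2} = Σᵢ d = (1)·(-2) + (1)·(0) + (1)·(6) + (1)·(9) = 13.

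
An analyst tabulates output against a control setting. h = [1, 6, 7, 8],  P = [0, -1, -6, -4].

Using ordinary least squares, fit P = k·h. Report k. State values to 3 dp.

k = -0.533

From the data, Σh·h = 150.
And Σh·P = -80.
Normal equations: [[150]]·[k]ᵀ = [-80]ᵀ.
Hence k = -80 / 150 ≈ -0.533333.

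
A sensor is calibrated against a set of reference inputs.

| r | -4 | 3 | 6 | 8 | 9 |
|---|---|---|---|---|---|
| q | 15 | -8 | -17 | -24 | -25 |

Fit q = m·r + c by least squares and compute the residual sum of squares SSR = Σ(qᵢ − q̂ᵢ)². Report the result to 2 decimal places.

SSR = 2.91

Normal-equation sums: Σr·r = 206, Σr = 22, Σ1 = 5.
Right-hand side: Σr·q = -603, Σq = -59.
Normal equations: [[206, 22]; [22, 5]]·[m, c]ᵀ = [-603, -59]ᵀ.
Determinant 206·5 − 22² = 546.
m = ((-603)·5 − 22·(-59))/546 = -1717/546; c = (206·(-59) − 22·(-603))/546 = 556/273.
Residuals: 5/13, -47/78, -46/273, -80/91, 691/546; SSR = 1591/546.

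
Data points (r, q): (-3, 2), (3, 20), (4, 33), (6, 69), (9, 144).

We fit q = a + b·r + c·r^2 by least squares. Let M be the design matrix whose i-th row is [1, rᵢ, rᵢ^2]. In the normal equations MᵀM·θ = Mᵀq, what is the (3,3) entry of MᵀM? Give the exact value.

8275

Row 3 ↔ basis r^2, column 3 ↔ basis r^2, so (MᵀM)_{3,3} = Σᵢ (r^2)·(r^2) = (9)·(9) + (9)·(9) + (16)·(16) + (36)·(36) + (81)·(81) = 8275.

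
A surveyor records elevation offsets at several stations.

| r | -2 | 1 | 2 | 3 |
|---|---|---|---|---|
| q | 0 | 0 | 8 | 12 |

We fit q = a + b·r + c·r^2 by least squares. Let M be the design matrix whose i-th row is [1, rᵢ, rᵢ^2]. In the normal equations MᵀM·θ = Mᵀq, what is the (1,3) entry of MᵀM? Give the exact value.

Row 1 ↔ basis 1, column 3 ↔ basis r^2, so (MᵀM)_{1,3} = Σᵢ r^2 = (1)·(4) + (1)·(1) + (1)·(4) + (1)·(9) = 18.

18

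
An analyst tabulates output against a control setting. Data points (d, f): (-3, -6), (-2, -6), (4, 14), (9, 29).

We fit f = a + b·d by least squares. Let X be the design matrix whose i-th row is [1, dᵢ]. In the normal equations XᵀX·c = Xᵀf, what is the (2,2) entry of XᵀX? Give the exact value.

Row 2 ↔ basis d, column 2 ↔ basis d, so (XᵀX)_{2,2} = Σᵢ (d)·(d) = (-3)·(-3) + (-2)·(-2) + (4)·(4) + (9)·(9) = 110.

110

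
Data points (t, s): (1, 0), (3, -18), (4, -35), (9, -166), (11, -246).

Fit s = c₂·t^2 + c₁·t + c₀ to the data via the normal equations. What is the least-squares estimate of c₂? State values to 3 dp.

Entries of AᵀA: Σt^2·t^2 = 21540, Σt^2·t = 2152, Σt^2 = 228, Σt·t = 228, Σt = 28, Σ1 = 5.
Moment sums: Σt^2·s = -43934, Σt·s = -4394, Σs = -465.
So AᵀA·[c₂, c₁, c₀]ᵀ = Aᵀs: [[21540, 2152, 228]; [2152, 228, 28]; [228, 28, 5]]·[c₂, c₁, c₀]ᵀ = [-43934, -4394, -465]ᵀ.
Solving the 3×3 system (Gaussian elimination) gives c₂ = -32355/17138, c₁ = -33145/17138, c₀ = 3053/779.

c₂ = -1.888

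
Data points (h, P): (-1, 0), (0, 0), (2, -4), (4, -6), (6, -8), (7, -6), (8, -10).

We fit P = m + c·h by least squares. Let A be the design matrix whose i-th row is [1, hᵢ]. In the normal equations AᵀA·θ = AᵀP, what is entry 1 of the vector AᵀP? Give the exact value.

-34

Entry 1 ↔ basis 1, so (AᵀP)_{1} = Σᵢ Pᵢ = (1)·(0) + (1)·(0) + (1)·(-4) + (1)·(-6) + (1)·(-8) + (1)·(-6) + (1)·(-10) = -34.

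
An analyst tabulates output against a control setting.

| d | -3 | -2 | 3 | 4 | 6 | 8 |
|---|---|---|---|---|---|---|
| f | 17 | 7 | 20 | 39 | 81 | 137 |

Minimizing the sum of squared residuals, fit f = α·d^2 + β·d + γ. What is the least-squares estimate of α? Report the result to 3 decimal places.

α = 2.015

Entries of AᵀA: Σd^2·d^2 = 5826, Σd^2·d = 784, Σd^2 = 138, Σd·d = 138, Σd = 16, Σ1 = 6.
Moment sums: Σd^2·f = 12669, Σd·f = 1733, Σf = 301.
Normal equations: [[5826, 784, 138]; [784, 138, 16]; [138, 16, 6]]·[α, β, γ]ᵀ = [12669, 1733, 301]ᵀ.
Solving the 3×3 system (Gaussian elimination) gives α = 9275/4602, β = 1479/1534, γ = 2855/2301.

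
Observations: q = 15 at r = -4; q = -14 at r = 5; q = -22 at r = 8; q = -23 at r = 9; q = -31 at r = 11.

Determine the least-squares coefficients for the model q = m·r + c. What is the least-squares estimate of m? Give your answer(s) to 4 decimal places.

From the data, Σr·r = 307, Σr = 29, Σ1 = 5.
And Σr·q = -854, Σq = -75.
Normal equations: [[307, 29]; [29, 5]]·[m, c]ᵀ = [-854, -75]ᵀ.
Eliminating c: 5·(row 1) − 29·(row 2) gives 694·m = 5·(-854) − 29·(-75) = -2095, so m = -2095/694.
Then c = ((-75) − 29·(-2095/694))/5 = 1741/694.

m = -3.0187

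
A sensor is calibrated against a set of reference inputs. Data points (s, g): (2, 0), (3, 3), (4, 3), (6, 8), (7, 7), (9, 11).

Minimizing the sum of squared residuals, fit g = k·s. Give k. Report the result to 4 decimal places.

Entries of MᵀM: Σs·s = 195.
For Mᵀg: Σs·g = 217.
MᵀM·[k]ᵀ = Mᵀg becomes [[195]]·[k]ᵀ = [217]ᵀ.
k = 217/195 = 1.11282.

k = 1.1128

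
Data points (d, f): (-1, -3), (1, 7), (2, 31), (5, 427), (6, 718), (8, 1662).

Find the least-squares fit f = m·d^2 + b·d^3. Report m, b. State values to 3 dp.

With design matrix A, AᵀA = [[6035, 43701]; [43701, 324491]] and Aᵀf = [143019, 1059665]ᵀ.
Determinant 6035·324491 − 43701² = 48525784.
m = (143019·324491 − 43701·1059665)/48525784 = 24989541/12131446; b = (6035·1059665 − 43701·143019)/48525784 = 36251239/12131446.

m = 2.060, b = 2.988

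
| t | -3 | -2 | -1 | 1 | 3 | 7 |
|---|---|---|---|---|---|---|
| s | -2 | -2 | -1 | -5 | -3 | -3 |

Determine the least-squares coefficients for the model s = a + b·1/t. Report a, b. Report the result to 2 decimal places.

Compute the Gram sums: Σ1 = 6, Σ1/t = -5/14, Σ1/t·1/t = 4397/1764.
Right-hand side: Σs = -16, Σ1/t·s = -79/21.
XᵀX·[a, b]ᵀ = Xᵀs becomes [[6, -5/14]; [-5/14, 4397/1764]]·[a, b]ᵀ = [-16, -79/21]ᵀ.
Determinant 6·(4397/1764) − (-5/14)² = 8719/588.
a = ((-16)·(4397/1764) − (-5/14)·(-79/21))/(8719/588) = -72722/26157; b = (6·(-79/21) − (-5/14)·(-16))/(8719/588) = -16632/8719.

a = -2.78, b = -1.91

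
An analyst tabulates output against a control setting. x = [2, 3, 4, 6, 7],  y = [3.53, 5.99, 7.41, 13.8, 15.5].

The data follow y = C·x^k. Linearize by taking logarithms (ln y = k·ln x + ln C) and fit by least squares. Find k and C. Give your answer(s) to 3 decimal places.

Linearized form: ln y = k·ln x + ln C. From the 5 transformed points,
Sums: Σln x = 6.9157, Σ(ln x)² = 10.6062, Σln y = 10.4197, Σln x·ln y = 15.6536.
Normal system: [[10.6062, 6.9157]; [6.9157, 5]]·[k, ln C]ᵀ = [15.6536, 10.4197]ᵀ.
Δ = 10.6062·5 − (6.9157)² = 5.2037; k = (15.6536·5 − 6.9157·10.4197)/5.2037 = 1.19301, ln C = (10.6062·10.4197 − 6.9157·15.6536)/5.2037 = 0.43384, so C = exp(0.43384) = 1.54318.

k = 1.193, C = 1.543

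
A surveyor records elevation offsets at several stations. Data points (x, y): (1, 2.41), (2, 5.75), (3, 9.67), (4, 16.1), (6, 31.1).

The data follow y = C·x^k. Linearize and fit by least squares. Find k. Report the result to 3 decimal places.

Linearized form: ln y = k·ln x + ln C. From the 5 transformed points,
XᵀX = [[6.8196, 4.9698]; [4.9698, 5]], rhs = [13.7161, 11.1139]ᵀ  (here Σln x = 4.9698, Σ(ln x)² = 6.8196, Σln y = 11.1139, Σln x·ln y = 13.7161).
Slope k = (n·Σln x·ln y − Σln x·Σln y)/(n·Σ(ln x)² − (Σln x)²) = (5·13.7161 − 4.9698·11.1139)/9.3990 = 1.42002; ln C = (Σln y − k·Σln x)/n = 0.81133.

k = 1.420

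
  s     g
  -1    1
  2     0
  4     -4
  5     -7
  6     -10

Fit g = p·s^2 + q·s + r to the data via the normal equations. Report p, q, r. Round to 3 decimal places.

Sums needed: Σs^2·s^2 = 2194, Σs^2·s = 412, Σs^2 = 82, Σs·s = 82, Σs = 16, Σ1 = 5.
For Xᵀg: Σs^2·g = -598, Σs·g = -112, Σg = -20.
Normal equations: [[2194, 412, 82]; [412, 82, 16]; [82, 16, 5]]·[p, q, r]ᵀ = [-598, -112, -20]ᵀ.
Row-reducing yields p = -43/143, q = -14/143, r = 178/143.

p = -0.301, q = -0.098, r = 1.245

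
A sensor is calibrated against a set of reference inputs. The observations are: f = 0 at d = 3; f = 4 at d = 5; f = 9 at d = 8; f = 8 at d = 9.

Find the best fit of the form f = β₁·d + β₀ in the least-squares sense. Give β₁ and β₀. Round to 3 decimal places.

β₁ = 1.440, β₀ = -3.747

The normal equations are: 179·β₁ + 25·β₀ = 164;  25·β₁ + 4·β₀ = 21.
Determinant 179·4 − 25² = 91.
β₁ = (164·4 − 25·21)/91 = 131/91; β₀ = (179·21 − 25·164)/91 = -341/91.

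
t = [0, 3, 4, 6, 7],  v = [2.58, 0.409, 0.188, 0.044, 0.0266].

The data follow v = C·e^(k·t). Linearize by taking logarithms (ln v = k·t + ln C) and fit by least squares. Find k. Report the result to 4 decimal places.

With ln vᵢ as the transformed response and tᵢ as the regressor:
XᵀX = [[110.0000, 20.0000]; [20.0000, 5]], rhs = [-53.4967, -8.3680]ᵀ  (here Σt = 20.0000, Σ(t)² = 110.0000, Σln v = -8.3680, Σt·ln v = -53.4967).
Solving (det = 150.0000): k = -0.66749, ln C = 0.99638.

k = -0.6675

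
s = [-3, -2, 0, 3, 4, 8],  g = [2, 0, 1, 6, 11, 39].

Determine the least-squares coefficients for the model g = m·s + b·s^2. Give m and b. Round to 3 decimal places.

From the data, Σs·s = 102, Σs·s^2 = 568, Σs^2·s^2 = 4530.
For Mᵀg: Σs·g = 368, Σs^2·g = 2744.
So MᵀM·[m, b]ᵀ = Mᵀg: [[102, 568]; [568, 4530]]·[m, b]ᵀ = [368, 2744]ᵀ.
Δ = 102·4530 − 568² = 139436.
m = (368·4530 − 568·2744)/139436 = 27112/34859; b = (102·2744 − 568·368)/139436 = 17716/34859.

m = 0.778, b = 0.508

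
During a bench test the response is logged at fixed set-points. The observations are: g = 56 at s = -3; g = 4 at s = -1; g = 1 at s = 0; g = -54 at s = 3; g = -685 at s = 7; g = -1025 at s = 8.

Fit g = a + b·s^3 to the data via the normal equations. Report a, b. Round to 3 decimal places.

a = 1.347, b = -2.004

The normal system MᵀM·[a, b]ᵀ = Mᵀg is [[6, 854]; [854, 381252]]·[a, b]ᵀ = [-1703, -762729]ᵀ.
Determinant 6·381252 − 854² = 1558196.
a = ((-1703)·381252 − 854·(-762729))/1558196 = 1049205/779098; b = (6·(-762729) − 854·(-1703))/1558196 = -780503/389549.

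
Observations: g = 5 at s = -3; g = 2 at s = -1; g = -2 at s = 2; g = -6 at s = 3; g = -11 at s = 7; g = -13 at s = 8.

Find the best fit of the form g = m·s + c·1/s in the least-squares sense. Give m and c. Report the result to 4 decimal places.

m = -1.6121, c = -0.1264

Compute the Gram sums: Σs·s = 136, Σs·1/s = 6, Σ1/s·1/s = 42569/28224.
Right-hand side: Σs·g = -220, Σ1/s·g = -1657/168.
Eliminating c: (42569/28224)·(row 1) − 6·(row 2) gives (596665/3528)·m = (42569/28224)·(-220) − 6·(-1657/168) = -1923731/7056, so m = -1923731/1193330.
Then c = ((-1657/168) − 6·(-1923731/1193330))/(42569/28224) = -75432/596665.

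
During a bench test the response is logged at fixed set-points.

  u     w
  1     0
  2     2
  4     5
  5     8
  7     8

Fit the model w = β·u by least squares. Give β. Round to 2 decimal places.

The normal equations are: 95·β = 120.
(Σu·u = 95, Σu·w = 120.)
β = 120/95 = 1.26316.

β = 1.26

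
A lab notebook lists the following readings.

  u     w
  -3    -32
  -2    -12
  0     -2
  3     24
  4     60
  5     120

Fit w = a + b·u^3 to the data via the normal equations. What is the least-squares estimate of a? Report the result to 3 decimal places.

a = -3.640

The normal system AᵀA·[a, b]ᵀ = Aᵀw is [[6, 181]; [181, 21243]]·[a, b]ᵀ = [158, 20448]ᵀ.
Determinant 6·21243 − 181² = 94697.
a = (158·21243 − 181·20448)/94697 = -344694/94697; b = (6·20448 − 181·158)/94697 = 94090/94697.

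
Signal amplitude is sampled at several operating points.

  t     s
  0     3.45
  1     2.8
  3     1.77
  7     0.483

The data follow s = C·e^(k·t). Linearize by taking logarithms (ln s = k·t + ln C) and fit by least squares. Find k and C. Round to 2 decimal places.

k = -0.28, C = 3.70

With ln sᵢ as the transformed response and tᵢ as the regressor:
Σt = 11.0000, Σ(t)² = 59.0000, Σln s = 2.1112, Σt·ln s = -2.3516.
Equations: 59.0000·k + 11.0000·ln C = -2.3516;  11.0000·k + 4·ln C = 2.1112.
Δ = 59.0000·4 − (11.0000)² = 115.0000; k = (-2.3516·4 − 11.0000·2.1112)/115.0000 = -0.28374, ln C = (59.0000·2.1112 − 11.0000·-2.3516)/115.0000 = 1.30809, so C = exp(1.30809) = 3.69911.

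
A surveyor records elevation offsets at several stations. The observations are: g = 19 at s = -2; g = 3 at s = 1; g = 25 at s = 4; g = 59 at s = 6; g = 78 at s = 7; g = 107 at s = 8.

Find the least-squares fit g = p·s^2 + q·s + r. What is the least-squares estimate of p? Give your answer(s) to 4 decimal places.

p = 1.9558

With design matrix M, MᵀM = [[8066, 1128, 170]; [1128, 170, 24]; [170, 24, 6]] and Mᵀg = [13273, 1821, 291]ᵀ.
Solving the 3×3 system (Gaussian elimination) gives p = 29151/14905, q = -88299/29810, r = 147091/29810.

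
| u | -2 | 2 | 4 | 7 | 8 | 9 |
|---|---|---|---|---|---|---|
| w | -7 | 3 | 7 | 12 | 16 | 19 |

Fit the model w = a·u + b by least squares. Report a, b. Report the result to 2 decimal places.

a = 2.26, b = -2.23

Entries of AᵀA: Σu·u = 218, Σu = 28, Σ1 = 6.
For Aᵀw: Σu·w = 431, Σw = 50.
So AᵀA·[a, b]ᵀ = Aᵀw: [[218, 28]; [28, 6]]·[a, b]ᵀ = [431, 50]ᵀ.
det = 218·6 − 28² = 524.
a = (431·6 − 28·50)/524 = 593/262; b = (218·50 − 28·431)/524 = -292/131.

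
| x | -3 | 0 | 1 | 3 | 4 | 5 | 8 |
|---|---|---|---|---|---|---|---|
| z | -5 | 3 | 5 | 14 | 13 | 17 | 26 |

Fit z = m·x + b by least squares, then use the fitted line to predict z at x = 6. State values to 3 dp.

Normal-equation sums: Σx·x = 124, Σx = 18, Σ1 = 7.
Moment sums: Σx·z = 407, Σz = 73.
MᵀM·[m, b]ᵀ = Mᵀz becomes [[124, 18]; [18, 7]]·[m, b]ᵀ = [407, 73]ᵀ.
Eliminating b: 7·(row 1) − 18·(row 2) gives 544·m = 7·407 − 18·73 = 1535, so m = 1535/544.
Then b = (73 − 18·(1535/544))/7 = 863/272.
At x = 6: ẑ = (1535/544)·(6) + (863/272)·(1) = 1367/68.

ẑ = 20.103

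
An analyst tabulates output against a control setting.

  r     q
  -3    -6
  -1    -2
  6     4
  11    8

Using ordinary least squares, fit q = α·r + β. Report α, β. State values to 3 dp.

α = 0.954, β = -2.100

Forming AᵀA = [[167, 13]; [13, 4]] and Aᵀq = [132, 4]ᵀ gives AᵀA·[α, β]ᵀ = Aᵀq.
Eliminating β: 4·(row 1) − 13·(row 2) gives 499·α = 4·132 − 13·4 = 476, so α = 476/499.
Then β = (4 − 13·(476/499))/4 = -1048/499.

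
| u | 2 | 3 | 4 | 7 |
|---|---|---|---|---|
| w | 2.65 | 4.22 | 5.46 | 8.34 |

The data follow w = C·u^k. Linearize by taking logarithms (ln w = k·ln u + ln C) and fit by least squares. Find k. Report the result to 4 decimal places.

Let Y = ln w. Fitting Y = k·ln u + ln C by least squares:
Σln u = 5.1240, Σ(ln u)² = 7.3958, Σln w = 6.2329, Σln u·ln w = 8.7379.
Normal system: [[7.3958, 5.1240]; [5.1240, 4]]·[k, ln C]ᵀ = [8.7379, 6.2329]ᵀ.
Slope k = (n·Σln u·ln w − Σln u·Σln w)/(n·Σ(ln u)² − (Σln u)²) = (4·8.7379 − 5.1240·6.2329)/3.3281 = 0.90574; ln C = (Σln w − k·Σln u)/n = 0.39799.

k = 0.9057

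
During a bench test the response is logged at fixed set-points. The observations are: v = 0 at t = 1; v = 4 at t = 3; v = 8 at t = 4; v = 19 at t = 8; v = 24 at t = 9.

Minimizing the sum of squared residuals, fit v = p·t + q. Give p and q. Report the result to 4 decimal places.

With design matrix A, AᵀA = [[171, 25]; [25, 5]] and Aᵀv = [412, 55]ᵀ.
Determinant 171·5 − 25² = 230.
p = (412·5 − 25·55)/230 = 137/46; q = (171·55 − 25·412)/230 = -179/46.

p = 2.9783, q = -3.8913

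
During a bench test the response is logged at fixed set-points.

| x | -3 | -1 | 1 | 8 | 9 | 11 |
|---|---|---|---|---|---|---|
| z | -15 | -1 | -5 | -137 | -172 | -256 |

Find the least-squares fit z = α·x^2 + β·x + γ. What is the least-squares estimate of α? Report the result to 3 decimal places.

α = -2.002

With design matrix M, MᵀM = [[25381, 2545, 277]; [2545, 277, 25]; [277, 25, 6]] and Mᵀz = [-53817, -5419, -586]ᵀ.
Inverting the 3×3 Gram matrix, [α, β, γ]ᵀ = [-1453865/726132, -809179/726132, -35601/60511]ᵀ.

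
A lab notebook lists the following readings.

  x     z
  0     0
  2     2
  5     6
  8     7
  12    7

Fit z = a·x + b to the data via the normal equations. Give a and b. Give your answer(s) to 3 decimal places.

a = 0.605, b = 1.132

Normal-equation sums: Σx·x = 237, Σx = 27, Σ1 = 5.
For Aᵀz: Σx·z = 174, Σz = 22.
AᵀA·[a, b]ᵀ = Aᵀz becomes [[237, 27]; [27, 5]]·[a, b]ᵀ = [174, 22]ᵀ.
Determinant 237·5 − 27² = 456.
a = (174·5 − 27·22)/456 = 23/38; b = (237·22 − 27·174)/456 = 43/38.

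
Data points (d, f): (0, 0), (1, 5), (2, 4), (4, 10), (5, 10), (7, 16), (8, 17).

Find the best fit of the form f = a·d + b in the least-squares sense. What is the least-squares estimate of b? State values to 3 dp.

b = 0.992

Forming MᵀM = [[159, 27]; [27, 7]] and Mᵀf = [351, 62]ᵀ gives MᵀM·[a, b]ᵀ = Mᵀf.
Determinant 159·7 − 27² = 384.
a = (351·7 − 27·62)/384 = 261/128; b = (159·62 − 27·351)/384 = 127/128.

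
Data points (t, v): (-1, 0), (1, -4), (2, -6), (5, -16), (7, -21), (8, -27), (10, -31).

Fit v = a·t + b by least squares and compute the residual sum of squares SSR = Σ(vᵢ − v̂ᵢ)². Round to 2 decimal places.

SSR = 9.25

AᵀA·[a, b]ᵀ = Aᵀv reads: 244·a + 32·b = -769;  32·a + 7·b = -105.
(Σt·t = 244, Σt = 32, Σ1 = 7, Σt·v = -769, Σv = -105.)
det = 244·7 − 32² = 684.
a = ((-769)·7 − 32·(-105))/684 = -2023/684; b = (244·(-105) − 32·(-769))/684 = -253/171.
Residuals: -337/228, 299/684, 53/38, 61/228, 809/684, -106/57, 1/18; SSR = 6329/684.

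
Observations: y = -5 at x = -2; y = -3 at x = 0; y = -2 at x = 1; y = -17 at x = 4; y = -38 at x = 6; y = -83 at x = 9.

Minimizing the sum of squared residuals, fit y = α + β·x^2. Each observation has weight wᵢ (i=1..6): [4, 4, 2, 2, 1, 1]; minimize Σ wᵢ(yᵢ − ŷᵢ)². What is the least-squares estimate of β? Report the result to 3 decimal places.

Compute the Gram sums: Σwᵢ·1 = 14, Σwᵢ·x^2 = 167, Σwᵢ·x^2·x^2 = 8435.
Moment sums: Σwᵢ·y = -191, Σwᵢ·x^2·y = -8719.
Δ = 14·8435 − 167² = 90201.
α = ((-191)·8435 − 167·(-8719))/90201 = -155012/90201; β = (14·(-8719) − 167·(-191))/90201 = -90169/90201.

β = -1.000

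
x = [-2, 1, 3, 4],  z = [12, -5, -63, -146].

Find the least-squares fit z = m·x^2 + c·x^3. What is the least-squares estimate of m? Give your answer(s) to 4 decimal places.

Sums needed: Σx^2·x^2 = 354, Σx^2·x^3 = 1236, Σx^3·x^3 = 4890.
Moment sums: Σx^2·z = -2860, Σx^3·z = -11146.
Determinant 354·4890 − 1236² = 203364.
m = ((-2860)·4890 − 1236·(-11146))/203364 = -5804/5649; c = (354·(-11146) − 1236·(-2860))/203364 = -3803/1883.

m = -1.0274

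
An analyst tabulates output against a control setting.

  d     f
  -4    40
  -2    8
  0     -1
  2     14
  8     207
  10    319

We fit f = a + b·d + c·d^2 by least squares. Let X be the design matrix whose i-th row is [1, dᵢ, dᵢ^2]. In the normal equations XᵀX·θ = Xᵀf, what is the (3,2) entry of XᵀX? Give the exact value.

Row 3 ↔ basis d^2, column 2 ↔ basis d, so (XᵀX)_{3,2} = Σᵢ (d^2)·(d) = (16)·(-4) + (4)·(-2) + (0)·(0) + (4)·(2) + (64)·(8) + (100)·(10) = 1448.

1448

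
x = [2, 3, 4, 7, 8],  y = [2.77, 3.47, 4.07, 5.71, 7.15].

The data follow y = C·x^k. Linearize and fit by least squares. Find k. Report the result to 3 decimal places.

Taking logs, ln y = k·ln x + ln C, so regress ln y on ln x.
Σln x = 7.2034, Σ(ln x)² = 11.7199, Σln y = 7.3760, Σln x·ln y = 11.4996.
Normal system: [[11.7199, 7.2034]; [7.2034, 5]]·[k, ln C]ᵀ = [11.4996, 7.3760]ᵀ.
Slope k = (n·Σln x·ln y − Σln x·Σln y)/(n·Σ(ln x)² − (Σln x)²) = (5·11.4996 − 7.2034·7.3760)/6.7102 = 0.65064; ln C = (Σln y − k·Σln x)/n = 0.53784.

k = 0.651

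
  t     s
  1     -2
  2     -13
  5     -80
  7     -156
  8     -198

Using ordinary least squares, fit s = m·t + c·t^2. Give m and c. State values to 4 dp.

Entries of MᵀM: Σt·t = 143, Σt·t^2 = 989, Σt^2·t^2 = 7139.
For Mᵀs: Σt·s = -3104, Σt^2·s = -22370.
So MᵀM·[m, c]ᵀ = Mᵀs: [[143, 989]; [989, 7139]]·[m, c]ᵀ = [-3104, -22370]ᵀ.
Determinant 143·7139 − 989² = 42756.
m = ((-3104)·7139 − 989·(-22370))/42756 = -5921/7126; c = (143·(-22370) − 989·(-3104))/42756 = -21509/7126.

m = -0.8309, c = -3.0184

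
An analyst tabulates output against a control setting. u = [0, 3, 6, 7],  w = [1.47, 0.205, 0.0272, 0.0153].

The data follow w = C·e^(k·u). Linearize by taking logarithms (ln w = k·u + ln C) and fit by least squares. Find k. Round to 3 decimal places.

k = -0.657

Let Y = ln w. Fitting Y = k·u + ln C by least squares:
Σu = 16.0000, Σ(u)² = 94.0000, Σln w = -8.9839, Σu·ln w = -55.6408.
Equations: 94.0000·k + 16.0000·ln C = -55.6408;  16.0000·k + 4·ln C = -8.9839.
Δ = 94.0000·4 − (16.0000)² = 120.0000; k = (-55.6408·4 − 16.0000·-8.9839)/120.0000 = -0.65684, ln C = (94.0000·-8.9839 − 16.0000·-55.6408)/120.0000 = 0.38136.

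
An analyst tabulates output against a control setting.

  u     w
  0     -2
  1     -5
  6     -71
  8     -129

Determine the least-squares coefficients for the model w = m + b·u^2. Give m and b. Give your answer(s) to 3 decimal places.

With design matrix M, MᵀM = [[4, 101]; [101, 5393]] and Mᵀw = [-207, -10817]ᵀ.
det = 4·5393 − 101² = 11371.
m = ((-207)·5393 − 101·(-10817))/11371 = -23834/11371; b = (4·(-10817) − 101·(-207))/11371 = -22361/11371.

m = -2.096, b = -1.966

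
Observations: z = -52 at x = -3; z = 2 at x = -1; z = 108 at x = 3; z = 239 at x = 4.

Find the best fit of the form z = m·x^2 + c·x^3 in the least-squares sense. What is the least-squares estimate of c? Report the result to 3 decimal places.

c = 2.958

Setting ∂/∂m … = 0 gives: 419·m + 1023·c = 4330;  1023·m + 5555·c = 19614.
Eliminating c: 5555·(row 1) − 1023·(row 2) gives 1281016·m = 5555·4330 − 1023·19614 = 3988028, so m = 90637/29114.
Then c = (19614 − 1023·(90637/29114))/5555 = 947169/320254.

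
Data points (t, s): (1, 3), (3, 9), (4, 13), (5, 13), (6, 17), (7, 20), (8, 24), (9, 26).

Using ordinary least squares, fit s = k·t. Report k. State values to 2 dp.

k = 2.90

Normal-equation sums: Σt·t = 281.
And Σt·s = 815.
So XᵀX·[k]ᵀ = Xᵀs: [[281]]·[k]ᵀ = [815]ᵀ.
k = 815/281 = 2.90036.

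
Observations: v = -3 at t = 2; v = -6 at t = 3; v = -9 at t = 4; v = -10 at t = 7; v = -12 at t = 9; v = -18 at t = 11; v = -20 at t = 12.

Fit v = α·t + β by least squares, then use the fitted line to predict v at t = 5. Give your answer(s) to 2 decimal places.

Entries of XᵀX: Σt·t = 424, Σt = 48, Σ1 = 7.
And Σt·v = -676, Σv = -78.
Normal equations: [[424, 48]; [48, 7]]·[α, β]ᵀ = [-676, -78]ᵀ.
Eliminating β: 7·(row 1) − 48·(row 2) gives 664·α = 7·(-676) − 48·(-78) = -988, so α = -247/166.
Then β = ((-78) − 48·(-247/166))/7 = -78/83.
At t = 5: v̂ = (-247/166)·(5) + (-78/83)·(1) = -1391/166.

v̂ = -8.38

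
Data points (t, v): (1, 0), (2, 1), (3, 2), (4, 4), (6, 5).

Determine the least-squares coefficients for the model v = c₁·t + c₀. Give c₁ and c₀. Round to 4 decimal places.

From the data, Σt·t = 66, Σt = 16, Σ1 = 5.
Moment sums: Σt·v = 54, Σv = 12.
So MᵀM·[c₁, c₀]ᵀ = Mᵀv: [[66, 16]; [16, 5]]·[c₁, c₀]ᵀ = [54, 12]ᵀ.
Eliminating c₀: 5·(row 1) − 16·(row 2) gives 74·c₁ = 5·54 − 16·12 = 78, so c₁ = 39/37.
Then c₀ = (12 − 16·(39/37))/5 = -36/37.

c₁ = 1.0541, c₀ = -0.9730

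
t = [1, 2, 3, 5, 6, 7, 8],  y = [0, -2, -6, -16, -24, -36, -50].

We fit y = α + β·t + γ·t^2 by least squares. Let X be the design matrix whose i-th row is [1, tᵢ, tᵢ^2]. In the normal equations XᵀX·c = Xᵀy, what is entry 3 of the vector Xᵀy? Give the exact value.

-6290

Entry 3 ↔ basis t^2, so (Xᵀy)_{3} = Σᵢ (t^2)·yᵢ = (1)·(0) + (4)·(-2) + (9)·(-6) + (25)·(-16) + (36)·(-24) + (49)·(-36) + (64)·(-50) = -6290.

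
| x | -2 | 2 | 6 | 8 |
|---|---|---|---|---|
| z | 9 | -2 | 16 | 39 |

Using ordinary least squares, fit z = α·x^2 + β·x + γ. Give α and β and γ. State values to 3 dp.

α = 0.981, β = -2.954, γ = -0.643

From the data, Σx^2·x^2 = 5424, Σx^2·x = 728, Σx^2 = 108, Σx·x = 108, Σx = 14, Σ1 = 4.
Right-hand side: Σx^2·z = 3100, Σx·z = 386, Σz = 62.
So AᵀA·[α, β, γ]ᵀ = Aᵀz: [[5424, 728, 108]; [728, 108, 14]; [108, 14, 4]]·[α, β, γ]ᵀ = [3100, 386, 62]ᵀ.
Inverting the 3×3 Gram matrix, [α, β, γ]ᵀ = [3123/3184, -4703/1592, -128/199]ᵀ.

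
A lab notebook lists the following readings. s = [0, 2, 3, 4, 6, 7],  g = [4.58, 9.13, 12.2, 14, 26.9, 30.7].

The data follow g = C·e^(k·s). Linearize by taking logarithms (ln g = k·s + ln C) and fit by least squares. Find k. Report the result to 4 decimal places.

Linearized form: ln g = k·s + ln C. From the 6 transformed points,
XᵀX = [[114.0000, 22.0000]; [22.0000, 6]], rhs = [66.2063, 15.5901]ᵀ  (here Σs = 22.0000, Σ(s)² = 114.0000, Σln g = 15.5901, Σs·ln g = 66.2063).
Δ = 114.0000·6 − (22.0000)² = 200.0000; k = (66.2063·6 − 22.0000·15.5901)/200.0000 = 0.27127, ln C = (114.0000·15.5901 − 22.0000·66.2063)/200.0000 = 1.60369.

k = 0.2713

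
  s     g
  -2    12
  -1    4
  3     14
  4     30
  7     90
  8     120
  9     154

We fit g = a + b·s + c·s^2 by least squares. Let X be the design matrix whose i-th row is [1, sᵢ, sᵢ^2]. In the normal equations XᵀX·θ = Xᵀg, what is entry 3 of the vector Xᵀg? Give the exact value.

25222

Entry 3 ↔ basis s^2, so (Xᵀg)_{3} = Σᵢ (s^2)·gᵢ = (4)·(12) + (1)·(4) + (9)·(14) + (16)·(30) + (49)·(90) + (64)·(120) + (81)·(154) = 25222.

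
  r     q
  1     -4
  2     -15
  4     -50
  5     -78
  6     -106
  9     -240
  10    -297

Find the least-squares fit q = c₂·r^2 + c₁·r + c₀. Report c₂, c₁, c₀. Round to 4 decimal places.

c₂ = -2.9185, c₁ = -0.2527, c₀ = -1.8676

Normal-equation sums: Σr^2·r^2 = 18755, Σr^2·r = 2143, Σr^2 = 263, Σr·r = 263, Σr = 37, Σ1 = 7.
Right-hand side: Σr^2·q = -55770, Σr·q = -6390, Σq = -790.
AᵀA·[c₂, c₁, c₀]ᵀ = Aᵀq becomes [[18755, 2143, 263]; [2143, 263, 37]; [263, 37, 7]]·[c₂, c₁, c₀]ᵀ = [-55770, -6390, -790]ᵀ.
Row-reducing yields c₂ = -53710/18403, c₁ = -4650/18403, c₀ = -4910/2629.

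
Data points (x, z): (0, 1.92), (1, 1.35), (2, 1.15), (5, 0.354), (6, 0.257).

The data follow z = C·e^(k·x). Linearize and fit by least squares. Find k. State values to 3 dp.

With ln zᵢ as the transformed response and xᵢ as the regressor:
Σx = 14.0000, Σ(x)² = 66.0000, Σln z = -1.3049, Σx·ln z = -12.7647.
Equations: 66.0000·k + 14.0000·ln C = -12.7647;  14.0000·k + 5·ln C = -1.3049.
Δ = 66.0000·5 − (14.0000)² = 134.0000; k = (-12.7647·5 − 14.0000·-1.3049)/134.0000 = -0.33996, ln C = (66.0000·-1.3049 − 14.0000·-12.7647)/134.0000 = 0.69089.

k = -0.340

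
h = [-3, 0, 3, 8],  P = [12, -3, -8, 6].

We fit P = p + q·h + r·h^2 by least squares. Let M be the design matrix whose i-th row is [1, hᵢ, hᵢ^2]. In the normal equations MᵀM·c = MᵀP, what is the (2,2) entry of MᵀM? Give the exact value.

Row 2 ↔ basis h, column 2 ↔ basis h, so (MᵀM)_{2,2} = Σᵢ (h)·(h) = (-3)·(-3) + (0)·(0) + (3)·(3) + (8)·(8) = 82.

82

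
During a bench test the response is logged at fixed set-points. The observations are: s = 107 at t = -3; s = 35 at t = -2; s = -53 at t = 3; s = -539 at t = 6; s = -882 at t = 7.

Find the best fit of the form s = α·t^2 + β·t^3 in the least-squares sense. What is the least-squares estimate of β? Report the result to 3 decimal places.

Compute the Gram sums: Σt^2·t^2 = 3875, Σt^2·t^3 = 24551, Σt^3·t^3 = 165827.
Moment sums: Σt^2·s = -61996, Σt^3·s = -423550.
Δ = 3875·165827 − 24551² = 39828024.
α = ((-61996)·165827 − 24551·(-423550))/39828024 = 6553631/2212668; β = (3875·(-423550) − 24551·(-61996))/39828024 = -6621803/2212668.

β = -2.993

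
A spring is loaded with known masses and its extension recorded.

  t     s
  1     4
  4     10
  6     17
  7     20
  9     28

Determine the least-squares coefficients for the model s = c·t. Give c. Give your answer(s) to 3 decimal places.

c = 2.940

Compute the Gram sums: Σt·t = 183.
And Σt·s = 538.
AᵀA·[c]ᵀ = Aᵀs becomes [[183]]·[c]ᵀ = [538]ᵀ.
Hence c = 538 / 183 ≈ 2.93989.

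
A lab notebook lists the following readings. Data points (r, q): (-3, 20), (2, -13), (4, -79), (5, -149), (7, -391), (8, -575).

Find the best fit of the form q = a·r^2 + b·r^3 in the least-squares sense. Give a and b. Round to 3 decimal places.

Entries of XᵀX: Σr^2·r^2 = 7475, Σr^2·r^3 = 53513, Σr^3·r^3 = 400307.
Moment sums: Σr^2·q = -60820, Σr^3·q = -452838.
det = 7475·400307 − 53513² = 128653656.
a = ((-60820)·400307 − 53513·(-452838))/128653656 = -56975923/64326828; b = (7475·(-452838) − 53513·(-60820))/128653656 = -65151695/64326828.

a = -0.886, b = -1.013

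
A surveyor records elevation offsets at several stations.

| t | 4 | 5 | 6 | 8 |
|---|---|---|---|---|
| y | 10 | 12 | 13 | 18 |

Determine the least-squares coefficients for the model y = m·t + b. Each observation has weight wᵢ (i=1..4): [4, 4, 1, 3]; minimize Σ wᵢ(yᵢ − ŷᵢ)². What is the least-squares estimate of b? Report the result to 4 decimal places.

b = 2.0115

The normal system AᵀWA·[m, b]ᵀ = AᵀWy is [[392, 66]; [66, 12]]·[m, b]ᵀ = [910, 155]ᵀ.
Δ = 392·12 − 66² = 348.
m = (910·12 − 66·155)/348 = 115/58; b = (392·155 − 66·910)/348 = 175/87.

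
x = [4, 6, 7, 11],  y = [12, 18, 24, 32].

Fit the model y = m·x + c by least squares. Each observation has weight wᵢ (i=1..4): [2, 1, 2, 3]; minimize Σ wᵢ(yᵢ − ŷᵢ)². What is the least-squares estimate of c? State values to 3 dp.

AᵀWA·[m, c]ᵀ = AᵀWy reads: 529·m + 61·c = 1596;  61·m + 8·c = 186.
Eliminating c: 8·(row 1) − 61·(row 2) gives 511·m = 8·1596 − 61·186 = 1422, so m = 1422/511.
Then c = (186 − 61·(1422/511))/8 = 1038/511.

c = 2.031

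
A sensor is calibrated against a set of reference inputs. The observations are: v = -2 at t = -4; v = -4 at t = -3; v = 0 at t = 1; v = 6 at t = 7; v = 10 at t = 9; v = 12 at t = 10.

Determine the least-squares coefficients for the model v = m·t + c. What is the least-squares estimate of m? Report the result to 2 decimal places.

m = 1.05

XᵀX·[m, c]ᵀ = Xᵀv reads: 256·m + 20·c = 272;  20·m + 6·c = 22.
Eliminating c: 6·(row 1) − 20·(row 2) gives 1136·m = 6·272 − 20·22 = 1192, so m = 149/142.
Then c = (22 − 20·(149/142))/6 = 12/71.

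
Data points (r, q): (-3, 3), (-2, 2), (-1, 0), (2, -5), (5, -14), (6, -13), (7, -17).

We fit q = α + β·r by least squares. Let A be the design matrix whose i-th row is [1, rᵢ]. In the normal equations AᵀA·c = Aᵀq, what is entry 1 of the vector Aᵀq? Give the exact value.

-44

Entry 1 ↔ basis 1, so (Aᵀq)_{1} = Σᵢ qᵢ = (1)·(3) + (1)·(2) + (1)·(0) + (1)·(-5) + (1)·(-14) + (1)·(-13) + (1)·(-17) = -44.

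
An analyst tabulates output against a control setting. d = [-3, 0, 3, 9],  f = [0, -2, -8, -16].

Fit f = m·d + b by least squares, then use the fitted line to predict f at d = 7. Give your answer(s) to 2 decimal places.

f̂ = -13.10

Compute the Gram sums: Σd·d = 99, Σd = 9, Σ1 = 4.
And Σd·f = -168, Σf = -26.
So AᵀA·[m, b]ᵀ = Aᵀf: [[99, 9]; [9, 4]]·[m, b]ᵀ = [-168, -26]ᵀ.
det = 99·4 − 9² = 315.
m = ((-168)·4 − 9·(-26))/315 = -146/105; b = (99·(-26) − 9·(-168))/315 = -118/35.
At d = 7: f̂ = (-146/105)·(7) + (-118/35)·(1) = -1376/105.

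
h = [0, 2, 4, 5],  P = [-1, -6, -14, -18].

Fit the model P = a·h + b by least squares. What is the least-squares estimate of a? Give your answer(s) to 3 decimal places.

XᵀX·[a, b]ᵀ = XᵀP reads: 45·a + 11·b = -158;  11·a + 4·b = -39.
Eliminating b: 4·(row 1) − 11·(row 2) gives 59·a = 4·(-158) − 11·(-39) = -203, so a = -203/59.
Then b = ((-39) − 11·(-203/59))/4 = -17/59.

a = -3.441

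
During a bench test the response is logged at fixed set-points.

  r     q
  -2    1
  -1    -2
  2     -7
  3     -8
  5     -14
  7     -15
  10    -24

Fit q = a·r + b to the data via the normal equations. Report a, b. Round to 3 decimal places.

a = -1.973, b = -3.094

The normal system MᵀM·[a, b]ᵀ = Mᵀq is [[192, 24]; [24, 7]]·[a, b]ᵀ = [-453, -69]ᵀ.
Determinant 192·7 − 24² = 768.
a = ((-453)·7 − 24·(-69))/768 = -505/256; b = (192·(-69) − 24·(-453))/768 = -99/32.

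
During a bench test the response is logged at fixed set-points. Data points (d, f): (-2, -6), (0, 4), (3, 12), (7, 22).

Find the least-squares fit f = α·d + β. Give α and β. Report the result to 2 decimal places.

Forming MᵀM = [[62, 8]; [8, 4]] and Mᵀf = [202, 32]ᵀ gives MᵀM·[α, β]ᵀ = Mᵀf.
Δ = 62·4 − 8² = 184.
α = (202·4 − 8·32)/184 = 3; β = (62·32 − 8·202)/184 = 2.

α = 3.00, β = 2.00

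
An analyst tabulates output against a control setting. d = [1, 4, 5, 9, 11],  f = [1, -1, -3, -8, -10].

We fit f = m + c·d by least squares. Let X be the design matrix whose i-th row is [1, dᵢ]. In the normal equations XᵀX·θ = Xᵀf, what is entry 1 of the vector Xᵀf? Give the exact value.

Entry 1 ↔ basis 1, so (Xᵀf)_{1} = Σᵢ fᵢ = (1)·(1) + (1)·(-1) + (1)·(-3) + (1)·(-8) + (1)·(-10) = -21.

-21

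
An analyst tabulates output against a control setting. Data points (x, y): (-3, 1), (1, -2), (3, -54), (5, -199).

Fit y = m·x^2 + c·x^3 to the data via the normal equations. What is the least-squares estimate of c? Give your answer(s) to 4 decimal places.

The normal equations are: 788·m + 3126·c = -5454;  3126·m + 17084·c = -26362.
Δ = 788·17084 − 3126² = 3690316.
m = ((-5454)·17084 − 3126·(-26362))/3690316 = -2692131/922579; c = (788·(-26362) − 3126·(-5454))/3690316 = -931013/922579.

c = -1.0091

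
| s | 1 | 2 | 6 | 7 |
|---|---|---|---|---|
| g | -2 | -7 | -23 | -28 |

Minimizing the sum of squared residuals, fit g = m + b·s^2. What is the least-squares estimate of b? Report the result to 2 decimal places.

b = -0.52

Normal-equation sums: Σ1 = 4, Σs^2 = 90, Σs^2·s^2 = 3714.
And Σg = -60, Σs^2·g = -2230.
XᵀX·[m, b]ᵀ = Xᵀg becomes [[4, 90]; [90, 3714]]·[m, b]ᵀ = [-60, -2230]ᵀ.
Determinant 4·3714 − 90² = 6756.
m = ((-60)·3714 − 90·(-2230))/6756 = -1845/563; b = (4·(-2230) − 90·(-60))/6756 = -880/1689.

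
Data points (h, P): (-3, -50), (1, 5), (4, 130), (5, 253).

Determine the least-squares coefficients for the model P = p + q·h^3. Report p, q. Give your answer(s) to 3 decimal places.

From the data, Σ1 = 4, Σh^3 = 163, Σh^3·h^3 = 20451.
Moment sums: ΣP = 338, Σh^3·P = 41300.
XᵀX·[p, q]ᵀ = XᵀP becomes [[4, 163]; [163, 20451]]·[p, q]ᵀ = [338, 41300]ᵀ.
Eliminating q: 20451·(row 1) − 163·(row 2) gives 55235·p = 20451·338 − 163·41300 = 180538, so p = 180538/55235.
Then q = (41300 − 163·(180538/55235))/20451 = 110106/55235.

p = 3.269, q = 1.993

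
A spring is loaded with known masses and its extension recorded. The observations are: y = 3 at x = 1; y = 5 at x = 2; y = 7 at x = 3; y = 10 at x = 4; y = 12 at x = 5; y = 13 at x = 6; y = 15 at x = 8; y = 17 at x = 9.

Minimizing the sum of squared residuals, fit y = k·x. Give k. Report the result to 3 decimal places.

Entries of MᵀM: Σx·x = 236.
Moment sums: Σx·y = 485.
MᵀM·[k]ᵀ = Mᵀy becomes [[236]]·[k]ᵀ = [485]ᵀ.
k = 485/236 = 2.05508.

k = 2.055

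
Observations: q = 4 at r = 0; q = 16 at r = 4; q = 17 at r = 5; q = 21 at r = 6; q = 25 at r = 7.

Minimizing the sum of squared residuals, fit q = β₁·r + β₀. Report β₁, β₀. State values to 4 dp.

β₁ = 2.9041, β₀ = 3.8219

Forming MᵀM = [[126, 22]; [22, 5]] and Mᵀq = [450, 83]ᵀ gives MᵀM·[β₁, β₀]ᵀ = Mᵀq.
Δ = 126·5 − 22² = 146.
β₁ = (450·5 − 22·83)/146 = 212/73; β₀ = (126·83 − 22·450)/146 = 279/73.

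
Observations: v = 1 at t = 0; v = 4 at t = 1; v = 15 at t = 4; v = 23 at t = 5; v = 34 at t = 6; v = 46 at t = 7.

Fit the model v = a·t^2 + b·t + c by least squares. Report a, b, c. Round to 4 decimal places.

Compute the Gram sums: Σt^2·t^2 = 4579, Σt^2·t = 749, Σt^2 = 127, Σt·t = 127, Σt = 23, Σ1 = 6.
Moment sums: Σt^2·v = 4297, Σt·v = 705, Σv = 123.
So AᵀA·[a, b, c]ᵀ = Aᵀv: [[4579, 749, 127]; [749, 127, 23]; [127, 23, 6]]·[a, b, c]ᵀ = [4297, 705, 123]ᵀ.
Inverting the 3×3 Gram matrix, [a, b, c]ᵀ = [13645/14088, -7409/14088, 4731/2348]ᵀ.

a = 0.9686, b = -0.5259, c = 2.0149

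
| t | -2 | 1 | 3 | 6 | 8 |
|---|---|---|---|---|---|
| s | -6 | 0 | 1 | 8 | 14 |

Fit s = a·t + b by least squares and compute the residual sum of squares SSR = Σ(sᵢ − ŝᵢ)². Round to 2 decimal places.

Sums needed: Σt·t = 114, Σt = 16, Σ1 = 5.
For Aᵀs: Σt·s = 175, Σs = 17.
Determinant 114·5 − 16² = 314.
a = (175·5 − 16·17)/314 = 603/314; b = (114·17 − 16·175)/314 = -431/157.
Residuals: 92/157, 259/314, -633/314, -122/157, 217/157; SSR = 2387/314.

SSR = 7.60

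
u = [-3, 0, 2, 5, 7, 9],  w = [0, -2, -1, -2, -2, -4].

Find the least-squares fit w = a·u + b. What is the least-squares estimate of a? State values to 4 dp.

a = -0.2500

MᵀM·[a, b]ᵀ = Mᵀw reads: 168·a + 20·b = -62;  20·a + 6·b = -11.
Δ = 168·6 − 20² = 608.
a = ((-62)·6 − 20·(-11))/608 = -1/4; b = (168·(-11) − 20·(-62))/608 = -1.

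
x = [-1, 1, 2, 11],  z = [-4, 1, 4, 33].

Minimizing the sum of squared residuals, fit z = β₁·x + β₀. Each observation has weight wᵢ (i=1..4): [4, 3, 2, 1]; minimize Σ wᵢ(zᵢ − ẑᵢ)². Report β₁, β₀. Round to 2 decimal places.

Compute the Gram sums: Σwᵢ·x·x = 136, Σwᵢ·x = 14, Σwᵢ·1 = 10.
For MᵀWz: Σwᵢ·x·z = 398, Σwᵢ·z = 28.
So MᵀWM·[β₁, β₀]ᵀ = MᵀWz: [[136, 14]; [14, 10]]·[β₁, β₀]ᵀ = [398, 28]ᵀ.
Eliminating β₀: 10·(row 1) − 14·(row 2) gives 1164·β₁ = 10·398 − 14·28 = 3588, so β₁ = 299/97.
Then β₀ = (28 − 14·(299/97))/10 = -147/97.

β₁ = 3.08, β₀ = -1.52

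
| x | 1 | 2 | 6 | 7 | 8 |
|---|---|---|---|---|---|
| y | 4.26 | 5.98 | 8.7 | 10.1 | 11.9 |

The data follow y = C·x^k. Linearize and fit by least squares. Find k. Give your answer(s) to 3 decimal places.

With ln yᵢ as the transformed response and ln xᵢ as the regressor:
Σln x = 6.5103, Σ(ln x)² = 11.8015, Σln y = 10.1901, Σln x·ln y = 14.7656.
Normal system: [[11.8015, 6.5103]; [6.5103, 5]]·[k, ln C]ᵀ = [14.7656, 10.1901]ᵀ.
Δ = 11.8015·5 − (6.5103)² = 16.6240; k = (14.7656·5 − 6.5103·10.1901)/16.6240 = 0.45043, ln C = (11.8015·10.1901 − 6.5103·14.7656)/16.6240 = 1.45154.

k = 0.450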